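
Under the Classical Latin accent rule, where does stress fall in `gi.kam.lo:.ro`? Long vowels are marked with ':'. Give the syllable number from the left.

Classical Latin: stress the penult if heavy (long vowel or closed), else the antepenult.
Weights: 2 kam H, 3 lo: H, 4 ro L.
The penult (syllable 3, lo:) is heavy, so it takes stress.
Stress on syllable 3: gi.kam.ˈlo:.ro.

3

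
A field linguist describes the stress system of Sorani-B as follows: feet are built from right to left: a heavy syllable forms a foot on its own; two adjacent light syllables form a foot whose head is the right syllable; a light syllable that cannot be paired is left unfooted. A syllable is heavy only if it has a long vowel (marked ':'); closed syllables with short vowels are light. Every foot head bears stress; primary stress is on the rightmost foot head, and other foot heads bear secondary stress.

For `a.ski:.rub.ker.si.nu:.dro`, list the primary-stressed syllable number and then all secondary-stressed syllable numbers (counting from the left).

primary 6, secondary 2, 5

Weights: 1 a L, 2 ski: H, 3 rub L, 4 ker L, 5 si L, 6 nu: H, 7 dro L.
Parse right to left (heavy = foot alone; LL = one foot; stranded L unfooted): a (ˈski:) rub (ker.ˈsi) (ˈnu:) dro.
Foot heads: 2, 5, 6.
Primary stress on the rightmost head = syllable 6.
Secondary stress on 2, 5: a.ˌski:.rub.ker.ˌsi.ˈnu:.dro.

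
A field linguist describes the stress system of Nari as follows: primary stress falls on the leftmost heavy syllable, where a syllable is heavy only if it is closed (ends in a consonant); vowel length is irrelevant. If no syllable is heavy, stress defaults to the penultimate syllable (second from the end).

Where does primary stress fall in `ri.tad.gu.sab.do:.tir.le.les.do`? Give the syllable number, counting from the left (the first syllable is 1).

Weights: 1 ri L, 2 tad H, 3 gu L, 4 sab H, 5 do: L, 6 tir H, 7 le L, 8 les H, 9 do L.
Heavy syllables in the domain: 2, 4, 6, 8. The leftmost is syllable 2 (tad).
Primary stress: syllable 2 → ri.ˈtad.gu.sab.do:.tir.le.les.do.

2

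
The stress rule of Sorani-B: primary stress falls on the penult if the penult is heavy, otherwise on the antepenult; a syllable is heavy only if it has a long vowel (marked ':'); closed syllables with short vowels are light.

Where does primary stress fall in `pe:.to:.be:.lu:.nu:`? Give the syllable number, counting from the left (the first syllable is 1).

Weights: 3 be: H, 4 lu: H, 5 nu: H.
The penult (syllable 4, lu:) is heavy, so it takes stress.
Primary stress: syllable 4 → pe:.to:.be:.ˈlu:.nu:.

4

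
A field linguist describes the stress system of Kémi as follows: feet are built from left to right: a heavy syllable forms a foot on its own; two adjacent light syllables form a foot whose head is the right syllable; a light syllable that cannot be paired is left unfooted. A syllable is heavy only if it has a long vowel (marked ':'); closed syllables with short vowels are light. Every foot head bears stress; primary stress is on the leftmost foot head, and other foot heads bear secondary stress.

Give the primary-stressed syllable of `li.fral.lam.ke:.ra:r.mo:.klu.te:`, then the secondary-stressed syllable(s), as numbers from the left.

primary 2, secondary 4, 5, 6, 8

Weights: 1 li L, 2 fral L, 3 lam L, 4 ke: H, 5 ra:r H, 6 mo: H, 7 klu L, 8 te: H.
Parse left to right (heavy = foot alone; LL = one foot; stranded L unfooted): (li.ˈfral) lam (ˈke:) (ˈra:r) (ˈmo:) klu (ˈte:).
Foot heads: 2, 4, 5, 6, 8.
Primary stress on the leftmost head = syllable 2.
Secondary stress on 4, 5, 6, 8: li.ˈfral.lam.ˌke:.ˌra:r.ˌmo:.klu.ˌte:.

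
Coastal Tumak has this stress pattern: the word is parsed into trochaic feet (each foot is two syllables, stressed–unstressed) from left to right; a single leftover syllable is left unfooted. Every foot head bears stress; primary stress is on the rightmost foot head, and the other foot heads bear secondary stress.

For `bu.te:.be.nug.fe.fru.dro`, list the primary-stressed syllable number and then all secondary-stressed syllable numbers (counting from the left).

Parse left to right into trochaic (ˈσσ) feet: (ˈbu.te:) (ˈbe.nug) (ˈfe.fru) dro. Syllable 7 is left unfooted.
Foot heads (stressed positions): 1, 3, 5.
End Rule Rightmost: primary stress on the rightmost head = syllable 5.
Secondary stress on 1, 3: ˌbu.te:.ˌbe.nug.ˈfe.fru.dro.

primary 5, secondary 1, 3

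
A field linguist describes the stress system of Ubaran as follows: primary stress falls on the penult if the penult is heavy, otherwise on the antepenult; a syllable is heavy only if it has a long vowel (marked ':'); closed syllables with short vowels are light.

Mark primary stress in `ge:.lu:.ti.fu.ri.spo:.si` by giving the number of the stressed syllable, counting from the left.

6

Weights: 5 ri L, 6 spo: H, 7 si L.
The penult (syllable 6, spo:) is heavy, so it takes stress.
Primary stress: syllable 6 → ge:.lu:.ti.fu.ri.ˈspo:.si.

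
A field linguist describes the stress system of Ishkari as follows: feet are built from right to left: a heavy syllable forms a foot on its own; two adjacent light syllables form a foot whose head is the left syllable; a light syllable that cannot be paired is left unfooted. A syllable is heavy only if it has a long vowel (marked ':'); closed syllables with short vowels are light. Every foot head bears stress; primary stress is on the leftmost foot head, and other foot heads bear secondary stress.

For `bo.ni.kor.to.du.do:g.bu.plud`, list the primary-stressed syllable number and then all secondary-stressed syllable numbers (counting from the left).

Weights: 1 bo L, 2 ni L, 3 kor L, 4 to L, 5 du L, 6 do:g H, 7 bu L, 8 plud L.
Parse right to left (heavy = foot alone; LL = one foot; stranded L unfooted): bo (ˈni.kor) (ˈto.du) (ˈdo:g) (ˈbu.plud).
Foot heads: 2, 4, 6, 7.
Primary stress on the leftmost head = syllable 2.
Secondary stress on 4, 6, 7: bo.ˈni.kor.ˌto.du.ˌdo:g.ˌbu.plud.

primary 2, secondary 4, 6, 7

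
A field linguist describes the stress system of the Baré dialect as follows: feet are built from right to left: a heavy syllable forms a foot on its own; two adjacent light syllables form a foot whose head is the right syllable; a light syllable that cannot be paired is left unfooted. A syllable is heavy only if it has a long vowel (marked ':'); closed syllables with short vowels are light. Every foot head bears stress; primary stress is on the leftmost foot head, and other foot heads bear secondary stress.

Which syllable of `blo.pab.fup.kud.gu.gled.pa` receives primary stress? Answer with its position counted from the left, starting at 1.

3

Weights: 1 blo L, 2 pab L, 3 fup L, 4 kud L, 5 gu L, 6 gled L, 7 pa L.
Parse right to left (heavy = foot alone; LL = one foot; stranded L unfooted): blo (pab.ˈfup) (kud.ˈgu) (gled.ˈpa).
Foot heads: 3, 5, 7.
Primary stress on the leftmost head = syllable 3.
Primary stress: syllable 3 → blo.pab.ˈfup.kud.gu.gled.pa.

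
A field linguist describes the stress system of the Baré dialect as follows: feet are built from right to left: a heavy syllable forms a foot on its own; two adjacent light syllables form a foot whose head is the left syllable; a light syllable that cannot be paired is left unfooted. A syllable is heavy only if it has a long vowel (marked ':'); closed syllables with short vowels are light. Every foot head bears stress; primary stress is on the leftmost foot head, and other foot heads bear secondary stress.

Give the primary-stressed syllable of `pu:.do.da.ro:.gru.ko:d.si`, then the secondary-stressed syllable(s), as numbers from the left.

Weights: 1 pu: H, 2 do L, 3 da L, 4 ro: H, 5 gru L, 6 ko:d H, 7 si L.
Parse right to left (heavy = foot alone; LL = one foot; stranded L unfooted): (ˈpu:) (ˈdo.da) (ˈro:) gru (ˈko:d) si.
Foot heads: 1, 2, 4, 6.
Primary stress on the leftmost head = syllable 1.
Secondary stress on 2, 4, 6: ˈpu:.ˌdo.da.ˌro:.gru.ˌko:d.si.

primary 1, secondary 2, 4, 6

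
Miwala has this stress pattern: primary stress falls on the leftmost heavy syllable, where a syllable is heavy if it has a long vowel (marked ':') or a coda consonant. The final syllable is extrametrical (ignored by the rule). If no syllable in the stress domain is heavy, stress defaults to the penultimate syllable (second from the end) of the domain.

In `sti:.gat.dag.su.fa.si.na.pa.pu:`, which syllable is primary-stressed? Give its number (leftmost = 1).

The final syllable (9, pu:) is extrametrical; the stress domain is syllables 1–8.
Weights: 1 sti: H, 2 gat H, 3 dag H, 4 su L, 5 fa L, 6 si L, 7 na L, 8 pa L.
Heavy syllables in the domain: 1, 2, 3. The leftmost is syllable 1 (sti:).
Primary stress: syllable 1 → ˈsti:.gat.dag.su.fa.si.na.pa.pu:.

1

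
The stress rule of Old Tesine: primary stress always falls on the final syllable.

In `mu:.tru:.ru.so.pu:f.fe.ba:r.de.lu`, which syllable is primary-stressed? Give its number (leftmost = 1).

9

The word has 9 syllables; the final syllable is syllable 9 (lu).
Primary stress: syllable 9 → mu:.tru:.ru.so.pu:f.fe.ba:r.de.ˈlu.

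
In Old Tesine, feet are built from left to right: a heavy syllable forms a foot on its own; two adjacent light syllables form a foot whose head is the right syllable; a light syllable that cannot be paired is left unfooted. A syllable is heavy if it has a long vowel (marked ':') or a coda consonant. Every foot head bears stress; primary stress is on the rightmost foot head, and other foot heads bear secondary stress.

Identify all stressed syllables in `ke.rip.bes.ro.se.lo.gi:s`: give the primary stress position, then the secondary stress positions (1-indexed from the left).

primary 7, secondary 2, 3, 5

Weights: 1 ke L, 2 rip H, 3 bes H, 4 ro L, 5 se L, 6 lo L, 7 gi:s H.
Parse left to right (heavy = foot alone; LL = one foot; stranded L unfooted): ke (ˈrip) (ˈbes) (ro.ˈse) lo (ˈgi:s).
Foot heads: 2, 3, 5, 7.
Primary stress on the rightmost head = syllable 7.
Secondary stress on 2, 3, 5: ke.ˌrip.ˌbes.ro.ˌse.lo.ˈgi:s.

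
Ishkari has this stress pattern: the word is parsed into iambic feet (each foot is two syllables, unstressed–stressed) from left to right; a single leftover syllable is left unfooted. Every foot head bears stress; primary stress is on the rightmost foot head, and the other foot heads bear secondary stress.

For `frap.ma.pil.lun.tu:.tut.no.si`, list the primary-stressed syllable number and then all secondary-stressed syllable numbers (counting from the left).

primary 8, secondary 2, 4, 6

Parse left to right into iambic (σˈσ) feet: (frap.ˈma) (pil.ˈlun) (tu:.ˈtut) (no.ˈsi).
Foot heads (stressed positions): 2, 4, 6, 8.
End Rule Rightmost: primary stress on the rightmost head = syllable 8.
Secondary stress on 2, 4, 6: frap.ˌma.pil.ˌlun.tu:.ˌtut.no.ˈsi.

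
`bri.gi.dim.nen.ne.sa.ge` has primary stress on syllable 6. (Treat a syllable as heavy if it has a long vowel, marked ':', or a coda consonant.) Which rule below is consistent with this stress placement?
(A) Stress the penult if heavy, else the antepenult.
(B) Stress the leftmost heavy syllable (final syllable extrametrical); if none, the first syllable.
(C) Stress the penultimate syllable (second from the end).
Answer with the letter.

Rule A → syllable 5 (observed: 6).
Rule B → syllable 3 (observed: 6).
Rule C → syllable 6 ✓.

C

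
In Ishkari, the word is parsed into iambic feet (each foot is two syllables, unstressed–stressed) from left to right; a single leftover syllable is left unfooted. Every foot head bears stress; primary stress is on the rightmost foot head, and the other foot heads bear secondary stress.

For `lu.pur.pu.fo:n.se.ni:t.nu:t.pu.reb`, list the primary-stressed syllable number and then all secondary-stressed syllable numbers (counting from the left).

primary 8, secondary 2, 4, 6

Parse left to right into iambic (σˈσ) feet: (lu.ˈpur) (pu.ˈfo:n) (se.ˈni:t) (nu:t.ˈpu) reb. Syllable 9 is left unfooted.
Foot heads (stressed positions): 2, 4, 6, 8.
End Rule Rightmost: primary stress on the rightmost head = syllable 8.
Secondary stress on 2, 4, 6: lu.ˌpur.pu.ˌfo:n.se.ˌni:t.nu:t.ˈpu.reb.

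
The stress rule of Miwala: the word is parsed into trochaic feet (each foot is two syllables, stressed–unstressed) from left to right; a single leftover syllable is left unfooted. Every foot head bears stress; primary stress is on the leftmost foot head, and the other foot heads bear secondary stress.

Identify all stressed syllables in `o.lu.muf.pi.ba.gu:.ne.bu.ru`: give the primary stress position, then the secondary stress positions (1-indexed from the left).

Parse left to right into trochaic (ˈσσ) feet: (ˈo.lu) (ˈmuf.pi) (ˈba.gu:) (ˈne.bu) ru. Syllable 9 is left unfooted.
Foot heads (stressed positions): 1, 3, 5, 7.
End Rule Leftmost: primary stress on the leftmost head = syllable 1.
Secondary stress on 3, 5, 7: ˈo.lu.ˌmuf.pi.ˌba.gu:.ˌne.bu.ru.

primary 1, secondary 3, 5, 7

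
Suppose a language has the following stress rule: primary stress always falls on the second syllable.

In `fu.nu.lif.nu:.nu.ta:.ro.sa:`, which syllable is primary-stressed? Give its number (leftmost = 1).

2

The word has 8 syllables; the second syllable is syllable 2 (nu).
Primary stress: syllable 2 → fu.ˈnu.lif.nu:.nu.ta:.ro.sa:.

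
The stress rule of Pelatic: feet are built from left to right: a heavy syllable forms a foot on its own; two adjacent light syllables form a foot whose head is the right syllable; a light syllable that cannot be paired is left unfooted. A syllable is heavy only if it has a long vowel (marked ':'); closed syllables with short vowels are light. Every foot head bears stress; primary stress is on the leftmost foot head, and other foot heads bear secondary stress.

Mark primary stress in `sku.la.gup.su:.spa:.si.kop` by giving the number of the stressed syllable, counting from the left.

2

Weights: 1 sku L, 2 la L, 3 gup L, 4 su: H, 5 spa: H, 6 si L, 7 kop L.
Parse left to right (heavy = foot alone; LL = one foot; stranded L unfooted): (sku.ˈla) gup (ˈsu:) (ˈspa:) (si.ˈkop).
Foot heads: 2, 4, 5, 7.
Primary stress on the leftmost head = syllable 2.
Primary stress: syllable 2 → sku.ˈla.gup.su:.spa:.si.kop.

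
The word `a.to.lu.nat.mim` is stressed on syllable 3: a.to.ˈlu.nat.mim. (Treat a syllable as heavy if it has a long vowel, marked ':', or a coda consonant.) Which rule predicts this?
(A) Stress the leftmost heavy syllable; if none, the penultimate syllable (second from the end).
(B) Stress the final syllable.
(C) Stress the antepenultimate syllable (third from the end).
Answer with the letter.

C

Rule A → syllable 4 (observed: 3).
Rule B → syllable 5 (observed: 3).
Rule C → syllable 3 ✓.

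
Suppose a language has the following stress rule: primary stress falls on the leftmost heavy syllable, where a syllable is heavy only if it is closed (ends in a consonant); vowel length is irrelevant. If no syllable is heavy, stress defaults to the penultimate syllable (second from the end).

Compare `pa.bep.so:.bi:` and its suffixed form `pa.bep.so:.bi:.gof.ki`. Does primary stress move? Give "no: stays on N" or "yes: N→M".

no: stays on 2

Base `pa.bep.so:.bi:` (4 syllables):
  Weights: 1 pa L, 2 bep H, 3 so: L, 4 bi: L.
  Heavy syllables in the domain: 2. The leftmost is syllable 2 (bep).
  → primary stress on syllable 2.
Suffixed `pa.bep.so:.bi:.gof.ki` (6 syllables):
  Weights: 1 pa L, 2 bep H, 3 so: L, 4 bi: L, 5 gof H, 6 ki L.
  Heavy syllables in the domain: 2, 5. The leftmost is syllable 2 (bep).
  → primary stress on syllable 2.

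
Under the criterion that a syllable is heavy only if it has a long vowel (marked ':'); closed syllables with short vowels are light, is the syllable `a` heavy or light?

`a`: short vowel, open (no coda). Short vowel → light.

light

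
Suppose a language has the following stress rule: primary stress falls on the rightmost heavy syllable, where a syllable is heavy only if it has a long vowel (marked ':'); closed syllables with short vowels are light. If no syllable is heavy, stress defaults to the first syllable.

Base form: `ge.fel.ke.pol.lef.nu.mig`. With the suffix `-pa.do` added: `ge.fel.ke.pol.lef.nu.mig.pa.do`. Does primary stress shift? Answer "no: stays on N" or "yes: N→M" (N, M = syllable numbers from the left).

no: stays on 1

Base `ge.fel.ke.pol.lef.nu.mig` (7 syllables):
  Weights: 1 ge L, 2 fel L, 3 ke L, 4 pol L, 5 lef L, 6 nu L, 7 mig L.
  No heavy syllable in the domain; default to the first syllable = syllable 1.
  → primary stress on syllable 1.
Suffixed `ge.fel.ke.pol.lef.nu.mig.pa.do` (9 syllables):
  Weights: 1 ge L, 2 fel L, 3 ke L, 4 pol L, 5 lef L, 6 nu L, 7 mig L, 8 pa L, 9 do L.
  No heavy syllable in the domain; default to the first syllable = syllable 1.
  → primary stress on syllable 1.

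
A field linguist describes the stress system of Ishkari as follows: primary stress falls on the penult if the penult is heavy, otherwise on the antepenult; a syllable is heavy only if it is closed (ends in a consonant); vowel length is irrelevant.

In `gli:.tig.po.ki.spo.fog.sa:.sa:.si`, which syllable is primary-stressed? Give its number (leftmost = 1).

7

Weights: 7 sa: L, 8 sa: L, 9 si L.
The penult (syllable 8, sa:) is light, so stress falls on the antepenult (syllable 7, sa:).
Primary stress: syllable 7 → gli:.tig.po.ki.spo.fog.ˈsa:.sa:.si.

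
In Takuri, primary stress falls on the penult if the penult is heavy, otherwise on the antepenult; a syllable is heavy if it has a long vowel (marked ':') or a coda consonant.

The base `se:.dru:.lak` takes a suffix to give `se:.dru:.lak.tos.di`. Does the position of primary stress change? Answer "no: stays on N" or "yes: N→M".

yes: 2→4

Base `se:.dru:.lak` (3 syllables):
  Weights: 1 se: H, 2 dru: H, 3 lak H.
  The penult (syllable 2, dru:) is heavy, so it takes stress.
  → primary stress on syllable 2.
Suffixed `se:.dru:.lak.tos.di` (5 syllables):
  Weights: 3 lak H, 4 tos H, 5 di L.
  The penult (syllable 4, tos) is heavy, so it takes stress.
  → primary stress on syllable 4.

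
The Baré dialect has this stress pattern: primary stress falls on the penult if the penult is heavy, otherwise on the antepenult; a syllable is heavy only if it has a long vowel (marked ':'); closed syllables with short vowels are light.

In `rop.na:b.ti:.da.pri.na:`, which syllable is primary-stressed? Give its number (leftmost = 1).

4

Weights: 4 da L, 5 pri L, 6 na: H.
The penult (syllable 5, pri) is light, so stress falls on the antepenult (syllable 4, da).
Primary stress: syllable 4 → rop.na:b.ti:.ˈda.pri.na:.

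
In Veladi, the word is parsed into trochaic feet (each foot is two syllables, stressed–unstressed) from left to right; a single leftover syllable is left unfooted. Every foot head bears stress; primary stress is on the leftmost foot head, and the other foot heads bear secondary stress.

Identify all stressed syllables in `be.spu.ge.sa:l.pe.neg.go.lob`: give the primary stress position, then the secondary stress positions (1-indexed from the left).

primary 1, secondary 3, 5, 7

Parse left to right into trochaic (ˈσσ) feet: (ˈbe.spu) (ˈge.sa:l) (ˈpe.neg) (ˈgo.lob).
Foot heads (stressed positions): 1, 3, 5, 7.
End Rule Leftmost: primary stress on the leftmost head = syllable 1.
Secondary stress on 3, 5, 7: ˈbe.spu.ˌge.sa:l.ˌpe.neg.ˌgo.lob.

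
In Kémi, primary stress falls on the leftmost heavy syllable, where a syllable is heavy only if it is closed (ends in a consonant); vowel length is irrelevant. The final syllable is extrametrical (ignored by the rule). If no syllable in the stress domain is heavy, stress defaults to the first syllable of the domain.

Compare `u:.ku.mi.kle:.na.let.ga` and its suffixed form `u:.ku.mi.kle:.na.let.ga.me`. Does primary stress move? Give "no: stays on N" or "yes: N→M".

no: stays on 6

Base `u:.ku.mi.kle:.na.let.ga` (7 syllables):
  The final syllable (7, ga) is extrametrical; the stress domain is syllables 1–6.
  Weights: 1 u: L, 2 ku L, 3 mi L, 4 kle: L, 5 na L, 6 let H.
  Heavy syllables in the domain: 6. The leftmost is syllable 6 (let).
  → primary stress on syllable 6.
Suffixed `u:.ku.mi.kle:.na.let.ga.me` (8 syllables):
  The final syllable (8, me) is extrametrical; the stress domain is syllables 1–7.
  Weights: 1 u: L, 2 ku L, 3 mi L, 4 kle: L, 5 na L, 6 let H, 7 ga L.
  Heavy syllables in the domain: 6. The leftmost is syllable 6 (let).
  → primary stress on syllable 6.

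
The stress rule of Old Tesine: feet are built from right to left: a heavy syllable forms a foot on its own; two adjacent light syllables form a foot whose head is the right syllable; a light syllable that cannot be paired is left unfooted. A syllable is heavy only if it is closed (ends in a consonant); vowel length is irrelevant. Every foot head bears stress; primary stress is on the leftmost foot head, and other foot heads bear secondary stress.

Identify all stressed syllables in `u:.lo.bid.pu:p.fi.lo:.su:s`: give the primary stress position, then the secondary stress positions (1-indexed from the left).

Weights: 1 u: L, 2 lo L, 3 bid H, 4 pu:p H, 5 fi L, 6 lo: L, 7 su:s H.
Parse right to left (heavy = foot alone; LL = one foot; stranded L unfooted): (u:.ˈlo) (ˈbid) (ˈpu:p) (fi.ˈlo:) (ˈsu:s).
Foot heads: 2, 3, 4, 6, 7.
Primary stress on the leftmost head = syllable 2.
Secondary stress on 3, 4, 6, 7: u:.ˈlo.ˌbid.ˌpu:p.fi.ˌlo:.ˌsu:s.

primary 2, secondary 3, 4, 6, 7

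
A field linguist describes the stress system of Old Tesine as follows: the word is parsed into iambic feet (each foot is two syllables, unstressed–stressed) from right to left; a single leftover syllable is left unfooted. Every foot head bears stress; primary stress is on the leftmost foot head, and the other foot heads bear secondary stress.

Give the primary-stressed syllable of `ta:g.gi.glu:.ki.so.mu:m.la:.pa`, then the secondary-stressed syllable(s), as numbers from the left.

primary 2, secondary 4, 6, 8

Parse right to left into iambic (σˈσ) feet: (ta:g.ˈgi) (glu:.ˈki) (so.ˈmu:m) (la:.ˈpa).
Foot heads (stressed positions): 2, 4, 6, 8.
End Rule Leftmost: primary stress on the leftmost head = syllable 2.
Secondary stress on 4, 6, 8: ta:g.ˈgi.glu:.ˌki.so.ˌmu:m.la:.ˌpa.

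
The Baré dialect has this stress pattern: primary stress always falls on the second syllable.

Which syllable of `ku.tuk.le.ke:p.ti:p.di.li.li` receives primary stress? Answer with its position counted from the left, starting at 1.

2

The word has 8 syllables; the second syllable is syllable 2 (tuk).
Primary stress: syllable 2 → ku.ˈtuk.le.ke:p.ti:p.di.li.li.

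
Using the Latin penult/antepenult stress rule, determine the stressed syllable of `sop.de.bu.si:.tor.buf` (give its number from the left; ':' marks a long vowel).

5

Classical Latin: stress the penult if heavy (long vowel or closed), else the antepenult.
Weights: 4 si: H, 5 tor H, 6 buf H.
The penult (syllable 5, tor) is heavy, so it takes stress.
Stress on syllable 5: sop.de.bu.si:.ˈtor.buf.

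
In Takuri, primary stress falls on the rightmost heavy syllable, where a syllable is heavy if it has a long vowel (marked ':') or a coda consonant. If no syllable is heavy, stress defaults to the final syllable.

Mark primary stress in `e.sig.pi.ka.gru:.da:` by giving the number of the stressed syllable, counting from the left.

6

Weights: 1 e L, 2 sig H, 3 pi L, 4 ka L, 5 gru: H, 6 da: H.
Heavy syllables in the domain: 2, 5, 6. The rightmost is syllable 6 (da:).
Primary stress: syllable 6 → e.sig.pi.ka.gru:.ˈda:.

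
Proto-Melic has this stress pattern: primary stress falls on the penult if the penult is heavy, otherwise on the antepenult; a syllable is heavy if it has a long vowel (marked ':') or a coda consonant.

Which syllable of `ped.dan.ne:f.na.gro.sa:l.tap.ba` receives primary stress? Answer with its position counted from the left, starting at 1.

Weights: 6 sa:l H, 7 tap H, 8 ba L.
The penult (syllable 7, tap) is heavy, so it takes stress.
Primary stress: syllable 7 → ped.dan.ne:f.na.gro.sa:l.ˈtap.ba.

7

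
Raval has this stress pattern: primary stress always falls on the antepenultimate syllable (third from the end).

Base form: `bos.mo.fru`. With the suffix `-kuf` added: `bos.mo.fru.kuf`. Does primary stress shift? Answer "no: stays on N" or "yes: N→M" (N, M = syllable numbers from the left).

yes: 1→2

Base `bos.mo.fru` (3 syllables):
  The word has 3 syllables; the antepenultimate syllable (third from the end) is syllable 1 (bos).
  → primary stress on syllable 1.
Suffixed `bos.mo.fru.kuf` (4 syllables):
  The word has 4 syllables; the antepenultimate syllable (third from the end) is syllable 2 (mo).
  → primary stress on syllable 2.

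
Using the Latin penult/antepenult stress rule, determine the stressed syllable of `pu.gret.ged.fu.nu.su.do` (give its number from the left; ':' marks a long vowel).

5

Classical Latin: stress the penult if heavy (long vowel or closed), else the antepenult.
Weights: 5 nu L, 6 su L, 7 do L.
The penult (syllable 6, su) is light, so stress falls on the antepenult (syllable 5, nu).
Stress on syllable 5: pu.gret.ged.fu.ˈnu.su.do.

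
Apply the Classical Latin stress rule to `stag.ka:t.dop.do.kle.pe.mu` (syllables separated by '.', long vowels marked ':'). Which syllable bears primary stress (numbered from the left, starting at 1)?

Classical Latin: stress the penult if heavy (long vowel or closed), else the antepenult.
Weights: 5 kle L, 6 pe L, 7 mu L.
The penult (syllable 6, pe) is light, so stress falls on the antepenult (syllable 5, kle).
Stress on syllable 5: stag.ka:t.dop.do.ˈkle.pe.mu.

5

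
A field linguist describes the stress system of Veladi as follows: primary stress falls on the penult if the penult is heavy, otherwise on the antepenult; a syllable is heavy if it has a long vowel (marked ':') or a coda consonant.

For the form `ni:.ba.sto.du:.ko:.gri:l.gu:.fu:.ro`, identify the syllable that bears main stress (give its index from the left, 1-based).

8

Weights: 7 gu: H, 8 fu: H, 9 ro L.
The penult (syllable 8, fu:) is heavy, so it takes stress.
Primary stress: syllable 8 → ni:.ba.sto.du:.ko:.gri:l.gu:.ˈfu:.ro.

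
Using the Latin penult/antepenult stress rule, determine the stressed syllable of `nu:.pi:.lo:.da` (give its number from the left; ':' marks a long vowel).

Classical Latin: stress the penult if heavy (long vowel or closed), else the antepenult.
Weights: 2 pi: H, 3 lo: H, 4 da L.
The penult (syllable 3, lo:) is heavy, so it takes stress.
Stress on syllable 3: nu:.pi:.ˈlo:.da.

3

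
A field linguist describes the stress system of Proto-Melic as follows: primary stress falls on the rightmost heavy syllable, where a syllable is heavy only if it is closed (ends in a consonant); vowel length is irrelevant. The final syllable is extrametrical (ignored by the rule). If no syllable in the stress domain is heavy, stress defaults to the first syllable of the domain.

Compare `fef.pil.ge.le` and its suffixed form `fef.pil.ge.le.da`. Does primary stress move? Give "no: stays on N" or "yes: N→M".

Base `fef.pil.ge.le` (4 syllables):
  The final syllable (4, le) is extrametrical; the stress domain is syllables 1–3.
  Weights: 1 fef H, 2 pil H, 3 ge L.
  Heavy syllables in the domain: 1, 2. The rightmost is syllable 2 (pil).
  → primary stress on syllable 2.
Suffixed `fef.pil.ge.le.da` (5 syllables):
  The final syllable (5, da) is extrametrical; the stress domain is syllables 1–4.
  Weights: 1 fef H, 2 pil H, 3 ge L, 4 le L.
  Heavy syllables in the domain: 1, 2. The rightmost is syllable 2 (pil).
  → primary stress on syllable 2.

no: stays on 2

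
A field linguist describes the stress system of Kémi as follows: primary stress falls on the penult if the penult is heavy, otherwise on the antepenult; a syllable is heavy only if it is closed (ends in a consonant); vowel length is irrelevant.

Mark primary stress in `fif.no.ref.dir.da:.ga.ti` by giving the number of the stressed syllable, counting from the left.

5

Weights: 5 da: L, 6 ga L, 7 ti L.
The penult (syllable 6, ga) is light, so stress falls on the antepenult (syllable 5, da:).
Primary stress: syllable 5 → fif.no.ref.dir.ˈda:.ga.ti.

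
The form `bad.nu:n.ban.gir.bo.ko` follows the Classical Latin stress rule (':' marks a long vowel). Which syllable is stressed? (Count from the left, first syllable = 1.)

4

Classical Latin: stress the penult if heavy (long vowel or closed), else the antepenult.
Weights: 4 gir H, 5 bo L, 6 ko L.
The penult (syllable 5, bo) is light, so stress falls on the antepenult (syllable 4, gir).
Stress on syllable 4: bad.nu:n.ban.ˈgir.bo.ko.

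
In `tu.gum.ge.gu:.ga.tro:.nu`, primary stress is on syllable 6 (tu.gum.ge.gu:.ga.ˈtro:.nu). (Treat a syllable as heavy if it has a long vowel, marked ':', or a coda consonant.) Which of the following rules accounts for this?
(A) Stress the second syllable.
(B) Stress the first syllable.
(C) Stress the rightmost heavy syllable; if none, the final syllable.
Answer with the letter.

Rule A → syllable 2 (observed: 6).
Rule B → syllable 1 (observed: 6).
Rule C → syllable 6 ✓.

C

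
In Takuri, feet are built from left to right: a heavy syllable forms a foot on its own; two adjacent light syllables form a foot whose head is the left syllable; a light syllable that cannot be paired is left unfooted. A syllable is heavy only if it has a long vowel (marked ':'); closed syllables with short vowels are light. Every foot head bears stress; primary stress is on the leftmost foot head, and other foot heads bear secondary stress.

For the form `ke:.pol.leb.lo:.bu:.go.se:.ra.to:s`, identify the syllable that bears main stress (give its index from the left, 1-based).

1

Weights: 1 ke: H, 2 pol L, 3 leb L, 4 lo: H, 5 bu: H, 6 go L, 7 se: H, 8 ra L, 9 to:s H.
Parse left to right (heavy = foot alone; LL = one foot; stranded L unfooted): (ˈke:) (ˈpol.leb) (ˈlo:) (ˈbu:) go (ˈse:) ra (ˈto:s).
Foot heads: 1, 2, 4, 5, 7, 9.
Primary stress on the leftmost head = syllable 1.
Primary stress: syllable 1 → ˈke:.pol.leb.lo:.bu:.go.se:.ra.to:s.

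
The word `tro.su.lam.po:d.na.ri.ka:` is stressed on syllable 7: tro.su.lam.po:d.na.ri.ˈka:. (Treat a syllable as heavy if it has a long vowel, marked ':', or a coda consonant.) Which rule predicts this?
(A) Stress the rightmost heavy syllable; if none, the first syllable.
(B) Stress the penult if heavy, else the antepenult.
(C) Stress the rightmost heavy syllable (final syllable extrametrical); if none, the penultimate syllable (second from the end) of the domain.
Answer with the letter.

Rule A → syllable 7 ✓.
Rule B → syllable 5 (observed: 7).
Rule C → syllable 4 (observed: 7).

A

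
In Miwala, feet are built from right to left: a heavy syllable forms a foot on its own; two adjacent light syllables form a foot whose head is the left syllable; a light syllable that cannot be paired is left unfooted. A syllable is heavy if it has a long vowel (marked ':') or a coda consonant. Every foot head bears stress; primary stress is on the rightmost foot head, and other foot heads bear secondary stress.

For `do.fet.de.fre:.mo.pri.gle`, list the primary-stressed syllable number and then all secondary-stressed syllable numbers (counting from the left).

primary 6, secondary 2, 4

Weights: 1 do L, 2 fet H, 3 de L, 4 fre: H, 5 mo L, 6 pri L, 7 gle L.
Parse right to left (heavy = foot alone; LL = one foot; stranded L unfooted): do (ˈfet) de (ˈfre:) mo (ˈpri.gle).
Foot heads: 2, 4, 6.
Primary stress on the rightmost head = syllable 6.
Secondary stress on 2, 4: do.ˌfet.de.ˌfre:.mo.ˈpri.gle.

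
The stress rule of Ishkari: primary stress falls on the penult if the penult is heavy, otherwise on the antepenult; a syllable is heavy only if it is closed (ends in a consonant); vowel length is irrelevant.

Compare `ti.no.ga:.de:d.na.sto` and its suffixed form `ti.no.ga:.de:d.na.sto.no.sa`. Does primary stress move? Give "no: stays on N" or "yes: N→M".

yes: 4→6

Base `ti.no.ga:.de:d.na.sto` (6 syllables):
  Weights: 4 de:d H, 5 na L, 6 sto L.
  The penult (syllable 5, na) is light, so stress falls on the antepenult (syllable 4, de:d).
  → primary stress on syllable 4.
Suffixed `ti.no.ga:.de:d.na.sto.no.sa` (8 syllables):
  Weights: 6 sto L, 7 no L, 8 sa L.
  The penult (syllable 7, no) is light, so stress falls on the antepenult (syllable 6, sto).
  → primary stress on syllable 6.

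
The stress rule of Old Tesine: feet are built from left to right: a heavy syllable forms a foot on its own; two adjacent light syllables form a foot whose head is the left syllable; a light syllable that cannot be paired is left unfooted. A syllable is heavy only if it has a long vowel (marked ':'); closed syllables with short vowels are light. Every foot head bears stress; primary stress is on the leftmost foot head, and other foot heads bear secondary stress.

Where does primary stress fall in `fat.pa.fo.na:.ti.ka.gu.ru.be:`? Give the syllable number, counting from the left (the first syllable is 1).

Weights: 1 fat L, 2 pa L, 3 fo L, 4 na: H, 5 ti L, 6 ka L, 7 gu L, 8 ru L, 9 be: H.
Parse left to right (heavy = foot alone; LL = one foot; stranded L unfooted): (ˈfat.pa) fo (ˈna:) (ˈti.ka) (ˈgu.ru) (ˈbe:).
Foot heads: 1, 4, 5, 7, 9.
Primary stress on the leftmost head = syllable 1.
Primary stress: syllable 1 → ˈfat.pa.fo.na:.ti.ka.gu.ru.be:.

1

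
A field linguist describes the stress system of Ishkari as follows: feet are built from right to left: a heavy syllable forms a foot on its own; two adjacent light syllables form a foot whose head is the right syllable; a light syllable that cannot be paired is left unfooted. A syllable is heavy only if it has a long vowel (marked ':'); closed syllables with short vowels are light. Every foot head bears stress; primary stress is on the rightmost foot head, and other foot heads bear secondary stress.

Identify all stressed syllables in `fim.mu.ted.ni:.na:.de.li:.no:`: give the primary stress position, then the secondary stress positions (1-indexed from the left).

Weights: 1 fim L, 2 mu L, 3 ted L, 4 ni: H, 5 na: H, 6 de L, 7 li: H, 8 no: H.
Parse right to left (heavy = foot alone; LL = one foot; stranded L unfooted): fim (mu.ˈted) (ˈni:) (ˈna:) de (ˈli:) (ˈno:).
Foot heads: 3, 4, 5, 7, 8.
Primary stress on the rightmost head = syllable 8.
Secondary stress on 3, 4, 5, 7: fim.mu.ˌted.ˌni:.ˌna:.de.ˌli:.ˈno:.

primary 8, secondary 3, 4, 5, 7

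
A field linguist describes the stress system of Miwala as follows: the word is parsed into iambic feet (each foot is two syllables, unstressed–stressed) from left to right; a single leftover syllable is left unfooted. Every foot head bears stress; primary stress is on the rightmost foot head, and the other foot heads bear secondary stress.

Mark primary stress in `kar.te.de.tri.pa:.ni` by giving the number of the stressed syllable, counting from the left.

6

Parse left to right into iambic (σˈσ) feet: (kar.ˈte) (de.ˈtri) (pa:.ˈni).
Foot heads (stressed positions): 2, 4, 6.
End Rule Rightmost: primary stress on the rightmost head = syllable 6.
Primary stress: syllable 6 → kar.te.de.tri.pa:.ˈni.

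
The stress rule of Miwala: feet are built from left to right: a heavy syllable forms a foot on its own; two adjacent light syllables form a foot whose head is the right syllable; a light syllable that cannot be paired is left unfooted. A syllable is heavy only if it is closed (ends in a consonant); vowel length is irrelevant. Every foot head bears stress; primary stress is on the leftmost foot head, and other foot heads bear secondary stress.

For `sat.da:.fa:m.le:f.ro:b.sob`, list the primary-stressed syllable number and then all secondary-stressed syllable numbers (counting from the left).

primary 1, secondary 3, 4, 5, 6

Weights: 1 sat H, 2 da: L, 3 fa:m H, 4 le:f H, 5 ro:b H, 6 sob H.
Parse left to right (heavy = foot alone; LL = one foot; stranded L unfooted): (ˈsat) da: (ˈfa:m) (ˈle:f) (ˈro:b) (ˈsob).
Foot heads: 1, 3, 4, 5, 6.
Primary stress on the leftmost head = syllable 1.
Secondary stress on 3, 4, 5, 6: ˈsat.da:.ˌfa:m.ˌle:f.ˌro:b.ˌsob.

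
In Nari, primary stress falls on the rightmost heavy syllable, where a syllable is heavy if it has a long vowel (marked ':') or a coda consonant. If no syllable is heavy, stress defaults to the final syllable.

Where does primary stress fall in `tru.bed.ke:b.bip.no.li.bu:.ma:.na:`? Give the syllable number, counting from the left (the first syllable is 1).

Weights: 1 tru L, 2 bed H, 3 ke:b H, 4 bip H, 5 no L, 6 li L, 7 bu: H, 8 ma: H, 9 na: H.
Heavy syllables in the domain: 2, 3, 4, 7, 8, 9. The rightmost is syllable 9 (na:).
Primary stress: syllable 9 → tru.bed.ke:b.bip.no.li.bu:.ma:.ˈna:.

9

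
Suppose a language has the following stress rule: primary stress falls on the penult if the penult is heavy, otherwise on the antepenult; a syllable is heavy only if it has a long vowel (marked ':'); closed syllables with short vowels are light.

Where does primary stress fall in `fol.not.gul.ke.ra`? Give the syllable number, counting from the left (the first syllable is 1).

3

Weights: 3 gul L, 4 ke L, 5 ra L.
The penult (syllable 4, ke) is light, so stress falls on the antepenult (syllable 3, gul).
Primary stress: syllable 3 → fol.not.ˈgul.ke.ra.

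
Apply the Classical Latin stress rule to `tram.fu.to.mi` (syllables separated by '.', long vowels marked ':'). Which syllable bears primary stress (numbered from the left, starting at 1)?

2

Classical Latin: stress the penult if heavy (long vowel or closed), else the antepenult.
Weights: 2 fu L, 3 to L, 4 mi L.
The penult (syllable 3, to) is light, so stress falls on the antepenult (syllable 2, fu).
Stress on syllable 2: tram.ˈfu.to.mi.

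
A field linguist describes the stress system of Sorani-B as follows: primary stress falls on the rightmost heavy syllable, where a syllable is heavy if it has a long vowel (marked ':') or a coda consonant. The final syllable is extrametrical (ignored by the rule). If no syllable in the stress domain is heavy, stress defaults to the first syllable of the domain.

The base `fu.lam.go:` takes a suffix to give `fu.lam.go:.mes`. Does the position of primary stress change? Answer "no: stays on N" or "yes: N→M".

Base `fu.lam.go:` (3 syllables):
  The final syllable (3, go:) is extrametrical; the stress domain is syllables 1–2.
  Weights: 1 fu L, 2 lam H.
  Heavy syllables in the domain: 2. The rightmost is syllable 2 (lam).
  → primary stress on syllable 2.
Suffixed `fu.lam.go:.mes` (4 syllables):
  The final syllable (4, mes) is extrametrical; the stress domain is syllables 1–3.
  Weights: 1 fu L, 2 lam H, 3 go: H.
  Heavy syllables in the domain: 2, 3. The rightmost is syllable 3 (go:).
  → primary stress on syllable 3.

yes: 2→3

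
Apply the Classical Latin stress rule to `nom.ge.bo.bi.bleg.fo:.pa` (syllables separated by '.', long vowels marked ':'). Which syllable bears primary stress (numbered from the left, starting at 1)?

Classical Latin: stress the penult if heavy (long vowel or closed), else the antepenult.
Weights: 5 bleg H, 6 fo: H, 7 pa L.
The penult (syllable 6, fo:) is heavy, so it takes stress.
Stress on syllable 6: nom.ge.bo.bi.bleg.ˈfo:.pa.

6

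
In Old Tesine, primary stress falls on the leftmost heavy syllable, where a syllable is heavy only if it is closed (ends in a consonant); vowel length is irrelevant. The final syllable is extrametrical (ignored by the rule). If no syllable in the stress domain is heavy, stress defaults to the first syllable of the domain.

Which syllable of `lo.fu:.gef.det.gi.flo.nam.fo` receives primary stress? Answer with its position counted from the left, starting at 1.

The final syllable (8, fo) is extrametrical; the stress domain is syllables 1–7.
Weights: 1 lo L, 2 fu: L, 3 gef H, 4 det H, 5 gi L, 6 flo L, 7 nam H.
Heavy syllables in the domain: 3, 4, 7. The leftmost is syllable 3 (gef).
Primary stress: syllable 3 → lo.fu:.ˈgef.det.gi.flo.nam.fo.

3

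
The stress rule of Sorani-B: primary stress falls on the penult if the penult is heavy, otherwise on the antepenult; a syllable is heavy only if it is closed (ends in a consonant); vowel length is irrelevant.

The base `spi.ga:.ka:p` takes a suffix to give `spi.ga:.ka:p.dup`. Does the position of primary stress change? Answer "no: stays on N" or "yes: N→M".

yes: 1→3

Base `spi.ga:.ka:p` (3 syllables):
  Weights: 1 spi L, 2 ga: L, 3 ka:p H.
  The penult (syllable 2, ga:) is light, so stress falls on the antepenult (syllable 1, spi).
  → primary stress on syllable 1.
Suffixed `spi.ga:.ka:p.dup` (4 syllables):
  Weights: 2 ga: L, 3 ka:p H, 4 dup H.
  The penult (syllable 3, ka:p) is heavy, so it takes stress.
  → primary stress on syllable 3.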